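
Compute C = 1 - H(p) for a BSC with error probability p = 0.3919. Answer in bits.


H(p) = -p*log2(p) - (1-p)*log2(1-p) = -0.3919*log2(0.3919) - 0.6081*log2(0.6081) = 0.529630 + 0.436384 = 0.966. C = 1 - H(p) = 1 - 0.966 = 0.034

0.034 bits


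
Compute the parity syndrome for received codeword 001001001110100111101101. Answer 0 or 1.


Syndrome = XOR of all bits = 0 XOR 0 XOR 1 XOR 0 XOR 0 XOR 1 XOR 0 XOR 0 XOR 1 XOR 1 XOR 1 XOR 0 XOR 1 XOR 0 XOR 0 XOR 1 XOR 1 XOR 1 XOR 1 XOR 0 XOR 1 XOR 1 XOR 0 XOR 1 = 1

1


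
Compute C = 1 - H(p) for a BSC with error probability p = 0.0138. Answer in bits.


H(p) = -p*log2(p) - (1-p)*log2(1-p) = -0.0138*log2(0.0138) - 0.9862*log2(0.9862) = 0.085273 + 0.019771 = 0.105. C = 1 - H(p) = 1 - 0.105 = 0.895

0.895 bits


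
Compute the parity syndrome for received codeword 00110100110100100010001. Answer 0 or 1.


Syndrome = XOR of all bits = 0 XOR 0 XOR 1 XOR 1 XOR 0 XOR 1 XOR 0 XOR 0 XOR 1 XOR 1 XOR 0 XOR 1 XOR 0 XOR 0 XOR 1 XOR 0 XOR 0 XOR 0 XOR 1 XOR 0 XOR 0 XOR 0 XOR 1 = 1

1


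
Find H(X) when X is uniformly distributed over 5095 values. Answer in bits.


H = log2(n) = log2(5095) = 12.3149

12.3149 bits


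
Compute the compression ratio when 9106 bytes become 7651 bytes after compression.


Ratio = original / compressed = 9106 / 7651 = 1.1902

1.1902


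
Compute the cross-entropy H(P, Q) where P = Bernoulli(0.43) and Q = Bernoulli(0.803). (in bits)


H(P,Q) = -p*log2(q) - (1-p)*log2(1-q). -0.43*log2(0.803) = 0.136107; -0.57*log2(0.197) = 1.335928. H(P,Q) = 0.136107 + 1.335928 = 1.472

1.472 bits


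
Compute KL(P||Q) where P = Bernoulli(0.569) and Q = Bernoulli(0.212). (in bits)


KL = p*log2(p/q) + (1-p)*log2((1-p)/(1-q)) = 0.569*log2(0.569/0.212) + 0.431*log2(0.431/0.788) = 0.4353

0.4353 bits


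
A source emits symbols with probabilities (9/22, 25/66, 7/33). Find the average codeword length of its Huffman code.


Huffman construction (repeatedly merge the two least-probable nodes; each merge adds 1 bit to every symbol beneath it): 7/33 + 25/66 = 13/22; 9/22 + 13/22 = 1. Resulting codeword lengths (in the order the probabilities were given): (1, 2, 2). L_avg = sum(p_i * l_i) = 9/22*1 + 25/66*2 + 7/33*2 = 35/22 = 1.5909

1.5909 bits


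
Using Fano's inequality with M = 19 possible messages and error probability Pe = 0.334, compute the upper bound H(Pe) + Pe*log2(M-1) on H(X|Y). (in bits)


H(Pe) = -Pe*log2(Pe) - (1-Pe)*log2(1-Pe) = -0.334*log2(0.334) - 0.666*log2(0.666) = 0.528415 + 0.390546 = 0.919. Pe*log2(M-1) = 0.334*log2(18) = 1.392755. Bound = H(Pe) + Pe*log2(M-1) = 0.528415 + 0.390546 + 1.392755 = 2.3117

2.3117 bits


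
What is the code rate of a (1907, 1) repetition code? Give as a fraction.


Rate = k/n = 1/1907

1/1907


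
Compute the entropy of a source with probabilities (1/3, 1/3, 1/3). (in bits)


H = -sum(p_i * log2(p_i)). Terms: -(1/3)*log2(1/3) = 0.528321; -(1/3)*log2(1/3) = 0.528321; -(1/3)*log2(1/3) = 0.528321. H = 0.528321 + 0.528321 + 0.528321 = 1.585

1.585 bits


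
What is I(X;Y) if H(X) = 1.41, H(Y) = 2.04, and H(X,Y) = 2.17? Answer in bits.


I(X;Y) = H(X) + H(Y) - H(X,Y) = 1.41 + 2.04 - 2.17 = 1.28

1.28 bits


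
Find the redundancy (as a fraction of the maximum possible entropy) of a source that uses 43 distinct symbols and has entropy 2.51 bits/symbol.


H_max = log2(K) = log2(43) = 5.4263 bits/symbol. Redundancy = 1 - H/H_max = 1 - 2.51/5.4263 = 1 - 0.4626 = 0.5374

0.5374


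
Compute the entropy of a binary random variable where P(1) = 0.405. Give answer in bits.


H = -p*log2(p) - (1-p)*log2(1-p). -0.405*log2(0.405) = 0.528123; -0.595*log2(0.595) = 0.445678. H = 0.528123 + 0.445678 = 0.9738

0.9738 bits


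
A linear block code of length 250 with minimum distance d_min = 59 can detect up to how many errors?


Detection capability = d_min - 1 = 59 - 1 = 58

58 errors


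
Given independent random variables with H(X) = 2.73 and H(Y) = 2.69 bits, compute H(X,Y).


For independent variables, H(X,Y) = H(X) + H(Y) = 2.73 + 2.69 = 5.42

5.42 bits


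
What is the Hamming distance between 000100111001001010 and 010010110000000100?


Count differing positions: . ^ . ^ ^ . . . ^ . . ^ . . ^ ^ ^ . = 8 differences

8


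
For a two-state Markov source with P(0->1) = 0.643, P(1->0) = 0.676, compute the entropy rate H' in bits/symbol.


Stationary distribution: pi_0 = p10/(p01+p10) = 0.5125, pi_1 = 0.4875. Entropy rate H' = pi_0*H(p01) + pi_1*H(p10) = 0.5125*0.9402 + 0.4875*0.9087 = 0.9248

0.9248 bits/symbol


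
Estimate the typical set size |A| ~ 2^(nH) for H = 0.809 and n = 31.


log2|A_typical| = nH = 31 * 0.809 = 25.079, so |A_typical| ~ 2^25.079 = 3.544e+07

3.544e+07


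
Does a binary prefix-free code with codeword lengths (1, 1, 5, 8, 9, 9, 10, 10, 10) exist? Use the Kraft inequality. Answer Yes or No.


Kraft sum = sum(2^(-l_i)) = 1.042, need <= 1. Result: violated (a binary prefix-free code with these lengths cannot exist)

No


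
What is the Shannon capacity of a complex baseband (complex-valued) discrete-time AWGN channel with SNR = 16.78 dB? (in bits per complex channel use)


SNR_linear = 10^(16.78/10) = 47.6431; C = log2(1 + SNR_linear) = log2(1 + 47.6431) = 5.6042

5.6042 bits/channel use


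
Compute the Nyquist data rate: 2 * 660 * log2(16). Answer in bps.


Rate = 2 * B * log2(M) = 2 * 660 * 4.0 = 5280.0

5280.0 bps


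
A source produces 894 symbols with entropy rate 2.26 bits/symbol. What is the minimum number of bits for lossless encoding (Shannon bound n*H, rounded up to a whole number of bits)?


Minimum bits >= n * H = 894 * 2.26 = 2020.44, rounded up to a whole number of bits = 2021

2021 bits


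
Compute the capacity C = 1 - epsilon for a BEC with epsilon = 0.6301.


C = 1 - epsilon = 1 - 0.6301 = 0.3699

0.3699 bits


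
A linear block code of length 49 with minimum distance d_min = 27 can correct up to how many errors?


Correction capability = floor((d-1)/2) = floor((27-1)/2) = 13

13 errors


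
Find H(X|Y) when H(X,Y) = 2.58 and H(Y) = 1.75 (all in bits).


H(X|Y) = H(X,Y) - H(Y) = 2.58 - 1.75 = 0.83

0.83 bits


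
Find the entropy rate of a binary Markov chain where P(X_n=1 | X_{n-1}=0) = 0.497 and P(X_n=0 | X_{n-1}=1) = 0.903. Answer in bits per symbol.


Stationary distribution: pi_0 = p10/(p01+p10) = 0.645, pi_1 = 0.355. Entropy rate H' = pi_0*H(p01) + pi_1*H(p10) = 0.645*1.0 + 0.355*0.4594 = 0.8081

0.8081 bits/symbol


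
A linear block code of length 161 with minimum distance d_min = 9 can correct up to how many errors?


Correction capability = floor((d-1)/2) = floor((9-1)/2) = 4

4 errors


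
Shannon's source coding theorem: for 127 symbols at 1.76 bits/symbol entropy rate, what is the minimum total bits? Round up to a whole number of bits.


Minimum bits >= n * H = 127 * 1.76 = 223.52, rounded up to a whole number of bits = 224

224 bits


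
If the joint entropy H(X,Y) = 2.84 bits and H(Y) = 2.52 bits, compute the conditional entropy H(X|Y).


H(X|Y) = H(X,Y) - H(Y) = 2.84 - 2.52 = 0.32

0.32 bits


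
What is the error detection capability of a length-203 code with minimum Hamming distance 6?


Detection capability = d_min - 1 = 6 - 1 = 5

5 errors


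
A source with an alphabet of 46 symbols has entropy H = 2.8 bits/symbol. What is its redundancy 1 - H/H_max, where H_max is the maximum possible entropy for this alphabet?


H_max = log2(K) = log2(46) = 5.5236 bits/symbol. Redundancy = 1 - H/H_max = 1 - 2.8/5.5236 = 1 - 0.5069 = 0.4931

0.4931


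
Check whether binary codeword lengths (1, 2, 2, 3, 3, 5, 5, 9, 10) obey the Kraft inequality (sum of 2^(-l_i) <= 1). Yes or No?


Kraft sum = sum(2^(-l_i)) = 1.3154, need <= 1. Result: violated (a binary prefix-free code with these lengths cannot exist)

No


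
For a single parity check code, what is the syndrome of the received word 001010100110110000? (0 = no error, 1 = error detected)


Syndrome = XOR of all bits = 0 XOR 0 XOR 1 XOR 0 XOR 1 XOR 0 XOR 1 XOR 0 XOR 0 XOR 1 XOR 1 XOR 0 XOR 1 XOR 1 XOR 0 XOR 0 XOR 0 XOR 0 = 1

1


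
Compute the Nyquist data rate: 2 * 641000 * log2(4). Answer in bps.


Rate = 2 * B * log2(M) = 2 * 641000 * 2.0 = 2564000.0

2564000.0 bps


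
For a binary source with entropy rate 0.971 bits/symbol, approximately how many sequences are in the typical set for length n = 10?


log2|A_typical| = nH = 10 * 0.971 = 9.71, so |A_typical| ~ 2^9.71 = 8.375e+02

8.375e+02


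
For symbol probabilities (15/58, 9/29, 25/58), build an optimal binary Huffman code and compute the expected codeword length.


Huffman construction (repeatedly merge the two least-probable nodes; each merge adds 1 bit to every symbol beneath it): 15/58 + 9/29 = 33/58; 25/58 + 33/58 = 1. Resulting codeword lengths (in the order the probabilities were given): (2, 2, 1). L_avg = sum(p_i * l_i) = 15/58*2 + 9/29*2 + 25/58*1 = 91/58 = 1.569

1.569 bits


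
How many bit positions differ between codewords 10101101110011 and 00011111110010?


Count differing positions: ^ . ^ ^ . . ^ . . . . . . ^ = 5 differences

5


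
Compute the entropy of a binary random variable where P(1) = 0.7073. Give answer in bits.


H = -p*log2(p) - (1-p)*log2(1-p). -0.7073*log2(0.7073) = 0.353371; -0.2927*log2(0.2927) = 0.518812. H = 0.353371 + 0.518812 = 0.8722

0.8722 bits


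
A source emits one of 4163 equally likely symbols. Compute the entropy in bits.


H = log2(n) = log2(4163) = 12.0234

12.0234 bits


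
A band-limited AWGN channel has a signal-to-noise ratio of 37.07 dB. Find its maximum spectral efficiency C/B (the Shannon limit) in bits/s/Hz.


SNR_linear = 10^(37.07/10) = 5093.3087; C/B = log2(1 + SNR_linear) = log2(1 + 5093.3087) = 12.3147

12.3147 bits/s/Hz


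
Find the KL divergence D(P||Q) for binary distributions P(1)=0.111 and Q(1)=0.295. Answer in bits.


KL = p*log2(p/q) + (1-p)*log2((1-p)/(1-q)) = 0.111*log2(0.111/0.295) + 0.889*log2(0.889/0.705) = 0.1409

0.1409 bits


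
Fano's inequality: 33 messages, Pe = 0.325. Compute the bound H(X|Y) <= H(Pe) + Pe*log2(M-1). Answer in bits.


H(Pe) = -Pe*log2(Pe) - (1-Pe)*log2(1-Pe) = -0.325*log2(0.325) - 0.675*log2(0.675) = 0.526984 + 0.382752 = 0.9097. Pe*log2(M-1) = 0.325*log2(32) = 1.625000. Bound = H(Pe) + Pe*log2(M-1) = 0.526984 + 0.382752 + 1.625000 = 2.5347

2.5347 bits


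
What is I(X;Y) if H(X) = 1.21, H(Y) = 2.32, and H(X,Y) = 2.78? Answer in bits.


I(X;Y) = H(X) + H(Y) - H(X,Y) = 1.21 + 2.32 - 2.78 = 0.75

0.75 bits


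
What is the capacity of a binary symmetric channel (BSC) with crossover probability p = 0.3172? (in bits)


H(p) = -p*log2(p) - (1-p)*log2(1-p) = -0.3172*log2(0.3172) - 0.6828*log2(0.6828) = 0.525453 + 0.375858 = 0.9013. C = 1 - H(p) = 1 - 0.9013 = 0.0987

0.0987 bits


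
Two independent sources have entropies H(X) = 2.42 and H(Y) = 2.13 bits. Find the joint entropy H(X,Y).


For independent variables, H(X,Y) = H(X) + H(Y) = 2.42 + 2.13 = 4.55

4.55 bits


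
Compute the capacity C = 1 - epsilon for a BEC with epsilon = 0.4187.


C = 1 - epsilon = 1 - 0.4187 = 0.5813

0.5813 bits


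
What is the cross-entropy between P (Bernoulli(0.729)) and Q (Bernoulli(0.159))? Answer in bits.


H(P,Q) = -p*log2(q) - (1-p)*log2(1-q). -0.729*log2(0.159) = 1.933965; -0.271*log2(0.841) = 0.067702. H(P,Q) = 1.933965 + 0.067702 = 2.0017

2.0017 bits


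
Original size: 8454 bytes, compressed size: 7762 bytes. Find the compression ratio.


Ratio = original / compressed = 8454 / 7762 = 1.0892

1.0892


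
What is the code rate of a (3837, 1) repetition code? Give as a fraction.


Rate = k/n = 1/3837

1/3837


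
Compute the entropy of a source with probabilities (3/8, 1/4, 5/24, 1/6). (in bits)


H = -sum(p_i * log2(p_i)). Terms: -(3/8)*log2(3/8) = 0.530639; -(1/4)*log2(1/4) = 0.500000; -(5/24)*log2(5/24) = 0.471466; -(1/6)*log2(1/6) = 0.430827. H = 0.530639 + 0.500000 + 0.471466 + 0.430827 = 1.9329

1.9329 bits


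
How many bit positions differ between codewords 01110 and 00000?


Count differing positions: . ^ ^ ^ . = 3 differences

3


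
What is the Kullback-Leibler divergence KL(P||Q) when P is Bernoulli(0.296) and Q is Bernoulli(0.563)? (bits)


KL = p*log2(p/q) + (1-p)*log2((1-p)/(1-q)) = 0.296*log2(0.296/0.563) + 0.704*log2(0.704/0.437) = 0.2098

0.2098 bits


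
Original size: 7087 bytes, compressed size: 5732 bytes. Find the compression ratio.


Ratio = original / compressed = 7087 / 5732 = 1.2364

1.2364


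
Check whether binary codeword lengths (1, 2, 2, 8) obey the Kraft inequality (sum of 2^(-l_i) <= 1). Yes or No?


Kraft sum = sum(2^(-l_i)) = 1.0039, need <= 1. Result: violated (a binary prefix-free code with these lengths cannot exist)

No


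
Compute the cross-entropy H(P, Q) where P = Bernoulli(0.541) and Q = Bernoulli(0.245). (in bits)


H(P,Q) = -p*log2(q) - (1-p)*log2(1-q). -0.541*log2(0.245) = 1.097768; -0.459*log2(0.755) = 0.186102. H(P,Q) = 1.097768 + 0.186102 = 1.2839

1.2839 bits


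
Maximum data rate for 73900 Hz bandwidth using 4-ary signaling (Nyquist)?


Rate = 2 * B * log2(M) = 2 * 73900 * 2.0 = 295600.0

295600.0 bps


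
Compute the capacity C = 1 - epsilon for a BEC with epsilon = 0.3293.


C = 1 - epsilon = 1 - 0.3293 = 0.6707

0.6707 bits


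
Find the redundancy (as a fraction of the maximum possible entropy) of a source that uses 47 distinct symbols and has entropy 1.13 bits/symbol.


H_max = log2(K) = log2(47) = 5.5546 bits/symbol. Redundancy = 1 - H/H_max = 1 - 1.13/5.5546 = 1 - 0.2034 = 0.7966

0.7966


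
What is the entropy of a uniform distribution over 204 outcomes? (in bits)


H = log2(n) = log2(204) = 7.6724

7.6724 bits


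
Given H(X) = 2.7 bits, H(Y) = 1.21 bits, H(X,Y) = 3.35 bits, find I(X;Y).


I(X;Y) = H(X) + H(Y) - H(X,Y) = 2.7 + 1.21 - 3.35 = 0.56

0.56 bits


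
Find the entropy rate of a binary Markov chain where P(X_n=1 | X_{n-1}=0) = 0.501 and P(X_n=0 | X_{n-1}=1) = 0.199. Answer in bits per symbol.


Stationary distribution: pi_0 = p10/(p01+p10) = 0.2843, pi_1 = 0.7157. Entropy rate H' = pi_0*H(p01) + pi_1*H(p10) = 0.2843*1.0 + 0.7157*0.7199 = 0.7995

0.7995 bits/symbol


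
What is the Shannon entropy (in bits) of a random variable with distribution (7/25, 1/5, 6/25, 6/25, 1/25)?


H = -sum(p_i * log2(p_i)). Terms: -(7/25)*log2(7/25) = 0.514220; -(1/5)*log2(1/5) = 0.464386; -(6/25)*log2(6/25) = 0.494134; -(6/25)*log2(6/25) = 0.494134; -(1/25)*log2(1/25) = 0.185754. H = 0.514220 + 0.464386 + 0.494134 + 0.494134 + 0.185754 = 2.1526

2.1526 bits


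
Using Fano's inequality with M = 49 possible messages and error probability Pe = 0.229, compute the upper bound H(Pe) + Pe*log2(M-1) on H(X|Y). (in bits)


H(Pe) = -Pe*log2(Pe) - (1-Pe)*log2(1-Pe) = -0.229*log2(0.229) - 0.771*log2(0.771) = 0.486987 + 0.289277 = 0.7763. Pe*log2(M-1) = 0.229*log2(48) = 1.278956. Bound = H(Pe) + Pe*log2(M-1) = 0.486987 + 0.289277 + 1.278956 = 2.0552

2.0552 bits


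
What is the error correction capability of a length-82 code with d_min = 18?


Correction capability = floor((d-1)/2) = floor((18-1)/2) = 8

8 errors


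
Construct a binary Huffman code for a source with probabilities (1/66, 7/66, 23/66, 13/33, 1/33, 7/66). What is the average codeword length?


Huffman construction (repeatedly merge the two least-probable nodes; each merge adds 1 bit to every symbol beneath it): 1/66 + 1/33 = 1/22; 1/22 + 7/66 = 5/33; 7/66 + 5/33 = 17/66; 17/66 + 23/66 = 20/33; 13/33 + 20/33 = 1. Resulting codeword lengths (in the order the probabilities were given): (5, 4, 2, 1, 5, 3). L_avg = sum(p_i * l_i) = 1/66*5 + 7/66*4 + 23/66*2 + 13/33*1 + 1/33*5 + 7/66*3 = 68/33 = 2.0606

2.0606 bits


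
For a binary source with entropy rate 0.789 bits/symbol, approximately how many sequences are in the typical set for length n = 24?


log2|A_typical| = nH = 24 * 0.789 = 18.936, so |A_typical| ~ 2^18.936 = 5.015e+05

5.015e+05


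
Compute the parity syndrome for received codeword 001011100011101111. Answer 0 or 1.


Syndrome = XOR of all bits = 0 XOR 0 XOR 1 XOR 0 XOR 1 XOR 1 XOR 1 XOR 0 XOR 0 XOR 0 XOR 1 XOR 1 XOR 1 XOR 0 XOR 1 XOR 1 XOR 1 XOR 1 = 1

1


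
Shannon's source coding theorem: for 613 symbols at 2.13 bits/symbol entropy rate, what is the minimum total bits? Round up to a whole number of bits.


Minimum bits >= n * H = 613 * 2.13 = 1305.69, rounded up to a whole number of bits = 1306

1306 bits


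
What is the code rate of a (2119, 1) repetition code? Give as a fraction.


Rate = k/n = 1/2119

1/2119


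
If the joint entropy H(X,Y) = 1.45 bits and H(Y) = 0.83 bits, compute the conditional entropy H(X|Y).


H(X|Y) = H(X,Y) - H(Y) = 1.45 - 0.83 = 0.62

0.62 bits


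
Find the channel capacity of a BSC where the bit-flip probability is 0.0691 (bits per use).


H(p) = -p*log2(p) - (1-p)*log2(1-p) = -0.0691*log2(0.0691) - 0.9309*log2(0.9309) = 0.266392 + 0.096164 = 0.3626. C = 1 - H(p) = 1 - 0.3626 = 0.6374

0.6374 bits


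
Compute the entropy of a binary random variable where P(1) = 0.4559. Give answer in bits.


H = -p*log2(p) - (1-p)*log2(1-p). -0.4559*log2(0.4559) = 0.516631; -0.5441*log2(0.5441) = 0.477750. H = 0.516631 + 0.477750 = 0.9944

0.9944 bits


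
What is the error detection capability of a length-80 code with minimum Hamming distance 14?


Detection capability = d_min - 1 = 14 - 1 = 13

13 errors


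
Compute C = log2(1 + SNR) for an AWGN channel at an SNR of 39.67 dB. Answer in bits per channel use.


SNR_linear = 10^(39.67/10) = 9268.2982; C = log2(1 + SNR_linear) = log2(1 + 9268.2982) = 13.1782

13.1782 bits/channel use


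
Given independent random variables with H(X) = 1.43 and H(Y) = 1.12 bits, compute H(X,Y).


For independent variables, H(X,Y) = H(X) + H(Y) = 1.43 + 1.12 = 2.55

2.55 bits


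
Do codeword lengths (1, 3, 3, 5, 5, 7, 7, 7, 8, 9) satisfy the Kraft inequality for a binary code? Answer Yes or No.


Kraft sum = sum(2^(-l_i)) = 0.8418, need <= 1. Result: satisfied (a binary prefix-free code with these lengths exists)

Yes


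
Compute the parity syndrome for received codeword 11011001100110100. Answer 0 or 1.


Syndrome = XOR of all bits = 1 XOR 1 XOR 0 XOR 1 XOR 1 XOR 0 XOR 0 XOR 1 XOR 1 XOR 0 XOR 0 XOR 1 XOR 1 XOR 0 XOR 1 XOR 0 XOR 0 = 1

1


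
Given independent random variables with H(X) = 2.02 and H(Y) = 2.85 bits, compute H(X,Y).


For independent variables, H(X,Y) = H(X) + H(Y) = 2.02 + 2.85 = 4.87

4.87 bits


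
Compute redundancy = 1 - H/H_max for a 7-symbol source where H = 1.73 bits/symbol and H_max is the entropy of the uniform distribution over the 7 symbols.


H_max = log2(K) = log2(7) = 2.8074 bits/symbol. Redundancy = 1 - H/H_max = 1 - 1.73/2.8074 = 1 - 0.6162 = 0.3838

0.3838


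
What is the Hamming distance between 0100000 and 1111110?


Count differing positions: ^ . ^ ^ ^ ^ . = 5 differences

5


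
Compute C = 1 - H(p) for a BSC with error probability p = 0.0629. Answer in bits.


H(p) = -p*log2(p) - (1-p)*log2(1-p) = -0.0629*log2(0.0629) - 0.9371*log2(0.9371) = 0.251021 + 0.087830 = 0.3389. C = 1 - H(p) = 1 - 0.3389 = 0.6611

0.6611 bits


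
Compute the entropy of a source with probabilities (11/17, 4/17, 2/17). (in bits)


H = -sum(p_i * log2(p_i)). Terms: -(11/17)*log2(11/17) = 0.406373; -(4/17)*log2(4/17) = 0.491168; -(2/17)*log2(2/17) = 0.363231. H = 0.406373 + 0.491168 + 0.363231 = 1.2608

1.2608 bits


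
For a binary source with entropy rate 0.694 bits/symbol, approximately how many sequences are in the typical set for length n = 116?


log2|A_typical| = nH = 116 * 0.694 = 80.504, so |A_typical| ~ 2^80.504 = 1.714e+24

1.714e+24


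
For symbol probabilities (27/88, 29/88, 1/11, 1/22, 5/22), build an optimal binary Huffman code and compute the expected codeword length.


Huffman construction (repeatedly merge the two least-probable nodes; each merge adds 1 bit to every symbol beneath it): 1/22 + 1/11 = 3/22; 3/22 + 5/22 = 4/11; 27/88 + 29/88 = 7/11; 4/11 + 7/11 = 1. Resulting codeword lengths (in the order the probabilities were given): (2, 2, 3, 3, 2). L_avg = sum(p_i * l_i) = 27/88*2 + 29/88*2 + 1/11*3 + 1/22*3 + 5/22*2 = 47/22 = 2.1364

2.1364 bits


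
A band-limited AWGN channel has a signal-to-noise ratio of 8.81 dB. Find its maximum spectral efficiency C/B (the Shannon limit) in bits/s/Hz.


SNR_linear = 10^(8.81/10) = 7.6033; C/B = log2(1 + SNR_linear) = log2(1 + 7.6033) = 3.1049

3.1049 bits/s/Hz


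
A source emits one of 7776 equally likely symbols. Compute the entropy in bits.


H = log2(n) = log2(7776) = 12.9248

12.9248 bits


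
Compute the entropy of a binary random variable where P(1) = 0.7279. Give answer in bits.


H = -p*log2(p) - (1-p)*log2(1-p). -0.7279*log2(0.7279) = 0.333515; -0.2721*log2(0.2721) = 0.510947. H = 0.333515 + 0.510947 = 0.8445

0.8445 bits


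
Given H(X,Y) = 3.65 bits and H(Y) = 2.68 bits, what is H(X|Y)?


H(X|Y) = H(X,Y) - H(Y) = 3.65 - 2.68 = 0.97

0.97 bits


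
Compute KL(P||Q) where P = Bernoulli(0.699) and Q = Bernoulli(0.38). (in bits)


KL = p*log2(p/q) + (1-p)*log2((1-p)/(1-q)) = 0.699*log2(0.699/0.38) + 0.301*log2(0.301/0.62) = 0.3008

0.3008 bits


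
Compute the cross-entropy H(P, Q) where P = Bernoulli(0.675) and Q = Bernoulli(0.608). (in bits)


H(P,Q) = -p*log2(q) - (1-p)*log2(1-q). -0.675*log2(0.608) = 0.484553; -0.325*log2(0.392) = 0.439099. H(P,Q) = 0.484553 + 0.439099 = 0.9237

0.9237 bits


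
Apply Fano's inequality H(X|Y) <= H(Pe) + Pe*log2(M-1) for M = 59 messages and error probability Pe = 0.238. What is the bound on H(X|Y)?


H(Pe) = -Pe*log2(Pe) - (1-Pe)*log2(1-Pe) = -0.238*log2(0.238) - 0.762*log2(0.762) = 0.492890 + 0.298808 = 0.7917. Pe*log2(M-1) = 0.238*log2(58) = 1.394199. Bound = H(Pe) + Pe*log2(M-1) = 0.492890 + 0.298808 + 1.394199 = 2.1859

2.1859 bits


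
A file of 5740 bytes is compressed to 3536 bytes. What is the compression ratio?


Ratio = original / compressed = 5740 / 3536 = 1.6233

1.6233


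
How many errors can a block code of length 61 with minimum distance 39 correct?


Correction capability = floor((d-1)/2) = floor((39-1)/2) = 19

19 errors


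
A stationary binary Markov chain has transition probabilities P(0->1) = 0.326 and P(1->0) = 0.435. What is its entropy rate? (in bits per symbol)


Stationary distribution: pi_0 = p10/(p01+p10) = 0.5716, pi_1 = 0.4284. Entropy rate H' = pi_0*H(p01) + pi_1*H(p10) = 0.5716*0.9108 + 0.4284*0.9878 = 0.9438

0.9438 bits/symbol


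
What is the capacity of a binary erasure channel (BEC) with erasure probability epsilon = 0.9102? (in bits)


C = 1 - epsilon = 1 - 0.9102 = 0.0898

0.0898 bits


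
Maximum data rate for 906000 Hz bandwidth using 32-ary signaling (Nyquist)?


Rate = 2 * B * log2(M) = 2 * 906000 * 5.0 = 9060000.0

9060000.0 bps


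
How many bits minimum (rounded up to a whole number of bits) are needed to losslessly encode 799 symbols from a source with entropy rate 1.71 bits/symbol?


Minimum bits >= n * H = 799 * 1.71 = 1366.29, rounded up to a whole number of bits = 1367

1367 bits


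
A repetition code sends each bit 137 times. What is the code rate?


Rate = k/n = 1/137

1/137


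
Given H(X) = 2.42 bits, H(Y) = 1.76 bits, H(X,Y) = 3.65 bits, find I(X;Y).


I(X;Y) = H(X) + H(Y) - H(X,Y) = 2.42 + 1.76 - 3.65 = 0.53

0.53 bits


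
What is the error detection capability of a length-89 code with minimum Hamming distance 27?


Detection capability = d_min - 1 = 27 - 1 = 26

26 errors


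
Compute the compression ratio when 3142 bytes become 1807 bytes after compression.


Ratio = original / compressed = 3142 / 1807 = 1.7388

1.7388


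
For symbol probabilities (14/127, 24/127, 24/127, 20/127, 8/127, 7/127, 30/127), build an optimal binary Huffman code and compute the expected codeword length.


Huffman construction (repeatedly merge the two least-probable nodes; each merge adds 1 bit to every symbol beneath it): 7/127 + 8/127 = 15/127; 14/127 + 15/127 = 29/127; 20/127 + 24/127 = 44/127; 24/127 + 29/127 = 53/127; 30/127 + 44/127 = 74/127; 53/127 + 74/127 = 1. Resulting codeword lengths (in the order the probabilities were given): (3, 3, 2, 3, 4, 4, 2). L_avg = sum(p_i * l_i) = 14/127*3 + 24/127*3 + 24/127*2 + 20/127*3 + 8/127*4 + 7/127*4 + 30/127*2 = 342/127 = 2.6929

2.6929 bits


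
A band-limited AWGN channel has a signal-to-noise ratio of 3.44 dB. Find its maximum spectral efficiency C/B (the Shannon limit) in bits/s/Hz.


SNR_linear = 10^(3.44/10) = 2.208; C/B = log2(1 + SNR_linear) = log2(1 + 2.208) = 1.6817

1.6817 bits/s/Hz


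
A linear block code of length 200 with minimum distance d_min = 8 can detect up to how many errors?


Detection capability = d_min - 1 = 8 - 1 = 7

7 errors


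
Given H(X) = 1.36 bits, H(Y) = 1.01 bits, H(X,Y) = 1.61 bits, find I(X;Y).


I(X;Y) = H(X) + H(Y) - H(X,Y) = 1.36 + 1.01 - 1.61 = 0.76

0.76 bits


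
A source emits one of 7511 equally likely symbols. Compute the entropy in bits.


H = log2(n) = log2(7511) = 12.8748

12.8748 bits


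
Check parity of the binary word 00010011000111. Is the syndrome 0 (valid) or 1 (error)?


Syndrome = XOR of all bits = 0 XOR 0 XOR 0 XOR 1 XOR 0 XOR 0 XOR 1 XOR 1 XOR 0 XOR 0 XOR 0 XOR 1 XOR 1 XOR 1 = 0

0


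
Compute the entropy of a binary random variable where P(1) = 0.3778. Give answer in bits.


H = -p*log2(p) - (1-p)*log2(1-p). -0.3778*log2(0.3778) = 0.530547; -0.6222*log2(0.6222) = 0.425927. H = 0.530547 + 0.425927 = 0.9565

0.9565 bits


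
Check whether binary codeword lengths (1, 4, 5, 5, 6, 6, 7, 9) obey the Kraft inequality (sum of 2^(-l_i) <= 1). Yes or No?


Kraft sum = sum(2^(-l_i)) = 0.666, need <= 1. Result: satisfied (a binary prefix-free code with these lengths exists)

Yes


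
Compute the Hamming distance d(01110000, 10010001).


Count differing positions: ^ ^ ^ . . . . ^ = 4 differences

4


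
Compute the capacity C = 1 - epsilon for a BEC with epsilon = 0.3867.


C = 1 - epsilon = 1 - 0.3867 = 0.6133

0.6133 bits


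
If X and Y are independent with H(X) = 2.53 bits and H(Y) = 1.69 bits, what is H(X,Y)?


For independent variables, H(X,Y) = H(X) + H(Y) = 2.53 + 1.69 = 4.22

4.22 bits


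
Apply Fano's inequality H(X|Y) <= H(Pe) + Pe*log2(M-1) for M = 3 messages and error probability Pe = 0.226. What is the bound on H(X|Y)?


H(Pe) = -Pe*log2(Pe) - (1-Pe)*log2(1-Pe) = -0.226*log2(0.226) - 0.774*log2(0.774) = 0.484907 + 0.286066 = 0.771. Pe*log2(M-1) = 0.226*log2(2) = 0.226000. Bound = H(Pe) + Pe*log2(M-1) = 0.484907 + 0.286066 + 0.226000 = 0.997

0.997 bits


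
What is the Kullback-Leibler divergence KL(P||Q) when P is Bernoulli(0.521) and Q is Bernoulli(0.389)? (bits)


KL = p*log2(p/q) + (1-p)*log2((1-p)/(1-q)) = 0.521*log2(0.521/0.389) + 0.479*log2(0.479/0.611) = 0.0514

0.0514 bits


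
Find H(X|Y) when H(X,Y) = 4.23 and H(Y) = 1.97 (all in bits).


H(X|Y) = H(X,Y) - H(Y) = 4.23 - 1.97 = 2.26

2.26 bits


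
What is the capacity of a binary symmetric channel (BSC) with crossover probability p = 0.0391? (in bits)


H(p) = -p*log2(p) - (1-p)*log2(1-p) = -0.0391*log2(0.0391) - 0.9609*log2(0.9609) = 0.182858 + 0.055292 = 0.2382. C = 1 - H(p) = 1 - 0.2382 = 0.7618

0.7618 bits


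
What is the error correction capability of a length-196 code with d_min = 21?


Correction capability = floor((d-1)/2) = floor((21-1)/2) = 10

10 errors


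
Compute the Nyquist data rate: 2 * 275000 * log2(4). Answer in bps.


Rate = 2 * B * log2(M) = 2 * 275000 * 2.0 = 1100000.0

1100000.0 bps


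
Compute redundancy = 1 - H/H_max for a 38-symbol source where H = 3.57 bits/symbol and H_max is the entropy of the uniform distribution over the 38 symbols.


H_max = log2(K) = log2(38) = 5.2479 bits/symbol. Redundancy = 1 - H/H_max = 1 - 3.57/5.2479 = 1 - 0.6803 = 0.3197

0.3197


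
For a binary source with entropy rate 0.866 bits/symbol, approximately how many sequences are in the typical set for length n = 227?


log2|A_typical| = nH = 227 * 0.866 = 196.582, so |A_typical| ~ 2^196.582 = 1.503e+59

1.503e+59


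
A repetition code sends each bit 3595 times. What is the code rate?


Rate = k/n = 1/3595

1/3595


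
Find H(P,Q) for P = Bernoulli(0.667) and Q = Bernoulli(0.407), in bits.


H(P,Q) = -p*log2(q) - (1-p)*log2(1-q). -0.667*log2(0.407) = 0.865032; -0.333*log2(0.593) = 0.251047. H(P,Q) = 0.865032 + 0.251047 = 1.1161

1.1161 bits


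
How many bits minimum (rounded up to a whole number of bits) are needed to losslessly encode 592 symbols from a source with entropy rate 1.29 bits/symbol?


Minimum bits >= n * H = 592 * 1.29 = 763.68, rounded up to a whole number of bits = 764

764 bits


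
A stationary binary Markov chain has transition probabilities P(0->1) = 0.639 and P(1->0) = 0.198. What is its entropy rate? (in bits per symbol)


Stationary distribution: pi_0 = p10/(p01+p10) = 0.2366, pi_1 = 0.7634. Entropy rate H' = pi_0*H(p01) + pi_1*H(p10) = 0.2366*0.9435 + 0.7634*0.7179 = 0.7713

0.7713 bits/symbol


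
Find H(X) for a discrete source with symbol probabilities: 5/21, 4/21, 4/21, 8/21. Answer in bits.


H = -sum(p_i * log2(p_i)). Terms: -(5/21)*log2(5/21) = 0.492950; -(4/21)*log2(4/21) = 0.455680; -(4/21)*log2(4/21) = 0.455680; -(8/21)*log2(8/21) = 0.530407. H = 0.492950 + 0.455680 + 0.455680 + 0.530407 = 1.9347

1.9347 bits


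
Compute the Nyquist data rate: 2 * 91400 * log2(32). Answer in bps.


Rate = 2 * B * log2(M) = 2 * 91400 * 5.0 = 914000.0

914000.0 bps


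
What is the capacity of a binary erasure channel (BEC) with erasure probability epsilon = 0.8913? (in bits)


C = 1 - epsilon = 1 - 0.8913 = 0.1087

0.1087 bits


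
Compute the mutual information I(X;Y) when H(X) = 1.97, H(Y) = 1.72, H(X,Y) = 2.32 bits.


I(X;Y) = H(X) + H(Y) - H(X,Y) = 1.97 + 1.72 - 2.32 = 1.37

1.37 bits


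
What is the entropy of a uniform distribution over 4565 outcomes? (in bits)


H = log2(n) = log2(4565) = 12.1564

12.1564 bits


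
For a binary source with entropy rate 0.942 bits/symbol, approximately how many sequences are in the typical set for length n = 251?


log2|A_typical| = nH = 251 * 0.942 = 236.442, so |A_typical| ~ 2^236.442 = 1.500e+71

1.500e+71


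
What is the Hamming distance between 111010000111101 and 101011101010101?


Count differing positions: . ^ . . . ^ ^ . ^ ^ . ^ . . . = 6 differences

6


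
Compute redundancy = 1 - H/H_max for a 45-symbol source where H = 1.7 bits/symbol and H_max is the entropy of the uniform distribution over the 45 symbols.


H_max = log2(K) = log2(45) = 5.4919 bits/symbol. Redundancy = 1 - H/H_max = 1 - 1.7/5.4919 = 1 - 0.3095 = 0.6905

0.6905


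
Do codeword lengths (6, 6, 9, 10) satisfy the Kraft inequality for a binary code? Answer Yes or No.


Kraft sum = sum(2^(-l_i)) = 0.0342, need <= 1. Result: satisfied (a binary prefix-free code with these lengths exists)

Yes


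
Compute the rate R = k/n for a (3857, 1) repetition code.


Rate = k/n = 1/3857

1/3857


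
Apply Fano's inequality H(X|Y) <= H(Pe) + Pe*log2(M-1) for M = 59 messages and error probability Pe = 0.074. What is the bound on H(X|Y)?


H(Pe) = -Pe*log2(Pe) - (1-Pe)*log2(1-Pe) = -0.074*log2(0.074) - 0.926*log2(0.926) = 0.277968 + 0.102708 = 0.3807. Pe*log2(M-1) = 0.074*log2(58) = 0.433491. Bound = H(Pe) + Pe*log2(M-1) = 0.277968 + 0.102708 + 0.433491 = 0.8142

0.8142 bits


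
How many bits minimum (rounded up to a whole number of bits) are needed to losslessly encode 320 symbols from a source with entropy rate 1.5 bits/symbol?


Minimum bits >= n * H = 320 * 1.5 = 480.0, rounded up to a whole number of bits = 480

480 bits


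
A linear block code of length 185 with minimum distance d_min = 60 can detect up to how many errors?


Detection capability = d_min - 1 = 60 - 1 = 59

59 errors


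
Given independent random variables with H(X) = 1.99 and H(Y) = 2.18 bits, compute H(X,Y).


For independent variables, H(X,Y) = H(X) + H(Y) = 1.99 + 2.18 = 4.17

4.17 bits


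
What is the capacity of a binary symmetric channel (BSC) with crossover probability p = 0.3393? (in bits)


H(p) = -p*log2(p) - (1-p)*log2(1-p) = -0.3393*log2(0.3393) - 0.6607*log2(0.6607) = 0.529093 + 0.395054 = 0.9241. C = 1 - H(p) = 1 - 0.9241 = 0.0759

0.0759 bits


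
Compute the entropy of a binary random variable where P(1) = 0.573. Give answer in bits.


H = -p*log2(p) - (1-p)*log2(1-p). -0.573*log2(0.573) = 0.460344; -0.427*log2(0.427) = 0.524224. H = 0.460344 + 0.524224 = 0.9846

0.9846 bits


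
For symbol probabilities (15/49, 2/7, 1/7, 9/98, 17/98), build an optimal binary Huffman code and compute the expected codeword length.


Huffman construction (repeatedly merge the two least-probable nodes; each merge adds 1 bit to every symbol beneath it): 9/98 + 1/7 = 23/98; 17/98 + 23/98 = 20/49; 2/7 + 15/49 = 29/49; 20/49 + 29/49 = 1. Resulting codeword lengths (in the order the probabilities were given): (2, 2, 3, 3, 2). L_avg = sum(p_i * l_i) = 15/49*2 + 2/7*2 + 1/7*3 + 9/98*3 + 17/98*2 = 219/98 = 2.2347

2.2347 bits


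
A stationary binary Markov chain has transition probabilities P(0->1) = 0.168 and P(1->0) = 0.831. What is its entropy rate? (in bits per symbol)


Stationary distribution: pi_0 = p10/(p01+p10) = 0.8318, pi_1 = 0.1682. Entropy rate H' = pi_0*H(p01) + pi_1*H(p10) = 0.8318*0.6531 + 0.1682*0.6554 = 0.6535

0.6535 bits/symbol


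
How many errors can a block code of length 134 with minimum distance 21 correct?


Correction capability = floor((d-1)/2) = floor((21-1)/2) = 10

10 errors


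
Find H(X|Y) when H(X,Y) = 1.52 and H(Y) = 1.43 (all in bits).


H(X|Y) = H(X,Y) - H(Y) = 1.52 - 1.43 = 0.09

0.09 bits


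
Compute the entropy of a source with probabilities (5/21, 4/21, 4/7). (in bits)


H = -sum(p_i * log2(p_i)). Terms: -(5/21)*log2(5/21) = 0.492950; -(4/21)*log2(4/21) = 0.455680; -(4/7)*log2(4/7) = 0.461346. H = 0.492950 + 0.455680 + 0.461346 = 1.41

1.41 bits


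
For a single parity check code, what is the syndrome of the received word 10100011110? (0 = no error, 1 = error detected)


Syndrome = XOR of all bits = 1 XOR 0 XOR 1 XOR 0 XOR 0 XOR 0 XOR 1 XOR 1 XOR 1 XOR 1 XOR 0 = 0

0


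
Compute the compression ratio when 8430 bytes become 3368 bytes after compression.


Ratio = original / compressed = 8430 / 3368 = 2.503

2.503


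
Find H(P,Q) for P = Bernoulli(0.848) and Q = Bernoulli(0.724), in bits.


H(P,Q) = -p*log2(q) - (1-p)*log2(1-q). -0.848*log2(0.724) = 0.395116; -0.152*log2(0.276) = 0.282303. H(P,Q) = 0.395116 + 0.282303 = 0.6774

0.6774 bits


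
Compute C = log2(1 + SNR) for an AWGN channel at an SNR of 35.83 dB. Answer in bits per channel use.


SNR_linear = 10^(35.83/10) = 3828.2474; C = log2(1 + SNR_linear) = log2(1 + 3828.2474) = 11.9028

11.9028 bits/channel use


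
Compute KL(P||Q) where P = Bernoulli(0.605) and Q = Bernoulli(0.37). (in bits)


KL = p*log2(p/q) + (1-p)*log2((1-p)/(1-q)) = 0.605*log2(0.605/0.37) + 0.395*log2(0.395/0.63) = 0.1632

0.1632 bits


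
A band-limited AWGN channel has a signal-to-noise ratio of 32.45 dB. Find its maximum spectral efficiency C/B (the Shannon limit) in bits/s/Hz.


SNR_linear = 10^(32.45/10) = 1757.9236; C/B = log2(1 + SNR_linear) = log2(1 + 1757.9236) = 10.7805

10.7805 bits/s/Hz


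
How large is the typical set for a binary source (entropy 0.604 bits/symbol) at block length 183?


log2|A_typical| = nH = 183 * 0.604 = 110.532, so |A_typical| ~ 2^110.532 = 1.877e+33

1.877e+33


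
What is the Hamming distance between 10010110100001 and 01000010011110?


Count differing positions: ^ ^ . ^ . ^ . . ^ ^ ^ ^ ^ ^ = 10 differences

10


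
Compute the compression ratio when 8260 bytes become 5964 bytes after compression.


Ratio = original / compressed = 8260 / 5964 = 1.385

1.385


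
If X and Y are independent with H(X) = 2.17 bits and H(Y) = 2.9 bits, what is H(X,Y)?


For independent variables, H(X,Y) = H(X) + H(Y) = 2.17 + 2.9 = 5.07

5.07 bits


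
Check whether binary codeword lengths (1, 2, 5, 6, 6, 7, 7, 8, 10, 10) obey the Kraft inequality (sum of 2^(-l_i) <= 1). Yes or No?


Kraft sum = sum(2^(-l_i)) = 0.834, need <= 1. Result: satisfied (a binary prefix-free code with these lengths exists)

Yes


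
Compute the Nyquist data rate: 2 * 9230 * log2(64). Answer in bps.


Rate = 2 * B * log2(M) = 2 * 9230 * 6.0 = 110760.0

110760.0 bps


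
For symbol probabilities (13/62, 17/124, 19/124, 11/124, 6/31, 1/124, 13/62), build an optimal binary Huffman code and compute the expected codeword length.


Huffman construction (repeatedly merge the two least-probable nodes; each merge adds 1 bit to every symbol beneath it): 1/124 + 11/124 = 3/31; 3/31 + 17/124 = 29/124; 19/124 + 6/31 = 43/124; 13/62 + 13/62 = 13/31; 29/124 + 43/124 = 18/31; 13/31 + 18/31 = 1. Resulting codeword lengths (in the order the probabilities were given): (2, 3, 3, 4, 3, 4, 2). L_avg = sum(p_i * l_i) = 13/62*2 + 17/124*3 + 19/124*3 + 11/124*4 + 6/31*3 + 1/124*4 + 13/62*2 = 83/31 = 2.6774

2.6774 bits


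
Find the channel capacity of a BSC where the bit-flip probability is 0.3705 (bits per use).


H(p) = -p*log2(p) - (1-p)*log2(1-p) = -0.3705*log2(0.3705) - 0.6295*log2(0.6295) = 0.530724 + 0.420331 = 0.9511. C = 1 - H(p) = 1 - 0.9511 = 0.0489

0.0489 bits


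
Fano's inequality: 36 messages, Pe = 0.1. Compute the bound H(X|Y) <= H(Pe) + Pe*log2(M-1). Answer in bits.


H(Pe) = -Pe*log2(Pe) - (1-Pe)*log2(1-Pe) = -0.1*log2(0.1) - 0.9*log2(0.9) = 0.332193 + 0.136803 = 0.469. Pe*log2(M-1) = 0.1*log2(35) = 0.512928. Bound = H(Pe) + Pe*log2(M-1) = 0.332193 + 0.136803 + 0.512928 = 0.9819

0.9819 bits


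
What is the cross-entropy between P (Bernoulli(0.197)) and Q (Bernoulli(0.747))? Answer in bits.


H(P,Q) = -p*log2(q) - (1-p)*log2(1-q). -0.197*log2(0.747) = 0.082902; -0.803*log2(0.253) = 1.592181. H(P,Q) = 0.082902 + 1.592181 = 1.6751

1.6751 bits


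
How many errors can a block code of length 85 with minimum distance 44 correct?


Correction capability = floor((d-1)/2) = floor((44-1)/2) = 21

21 errors


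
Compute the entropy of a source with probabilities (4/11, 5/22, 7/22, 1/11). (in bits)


H = -sum(p_i * log2(p_i)). Terms: -(4/11)*log2(4/11) = 0.530702; -(5/22)*log2(5/22) = 0.485796; -(7/22)*log2(7/22) = 0.525661; -(1/11)*log2(1/11) = 0.314494. H = 0.530702 + 0.485796 + 0.525661 + 0.314494 = 1.8567

1.8567 bits


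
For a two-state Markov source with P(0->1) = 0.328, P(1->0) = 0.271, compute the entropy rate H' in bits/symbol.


Stationary distribution: pi_0 = p10/(p01+p10) = 0.4524, pi_1 = 0.5476. Entropy rate H' = pi_0*H(p01) + pi_1*H(p10) = 0.4524*0.9129 + 0.5476*0.8429 = 0.8746

0.8746 bits/symbol


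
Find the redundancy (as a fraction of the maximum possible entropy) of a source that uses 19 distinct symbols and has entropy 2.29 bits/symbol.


H_max = log2(K) = log2(19) = 4.2479 bits/symbol. Redundancy = 1 - H/H_max = 1 - 2.29/4.2479 = 1 - 0.5391 = 0.4609

0.4609


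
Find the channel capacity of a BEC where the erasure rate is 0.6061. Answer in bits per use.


C = 1 - epsilon = 1 - 0.6061 = 0.3939

0.3939 bits


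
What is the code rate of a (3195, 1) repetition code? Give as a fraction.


Rate = k/n = 1/3195

1/3195


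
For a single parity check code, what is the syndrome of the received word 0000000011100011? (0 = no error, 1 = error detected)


Syndrome = XOR of all bits = 0 XOR 0 XOR 0 XOR 0 XOR 0 XOR 0 XOR 0 XOR 0 XOR 1 XOR 1 XOR 1 XOR 0 XOR 0 XOR 0 XOR 1 XOR 1 = 1

1
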